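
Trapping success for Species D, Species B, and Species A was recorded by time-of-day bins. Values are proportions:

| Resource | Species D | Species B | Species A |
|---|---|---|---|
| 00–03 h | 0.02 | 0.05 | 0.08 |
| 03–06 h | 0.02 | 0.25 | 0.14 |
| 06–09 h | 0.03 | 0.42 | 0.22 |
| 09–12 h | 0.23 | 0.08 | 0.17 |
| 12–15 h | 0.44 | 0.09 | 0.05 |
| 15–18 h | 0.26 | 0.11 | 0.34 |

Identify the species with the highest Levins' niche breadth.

Species A

Σp_Dᵢ² = 0.02² + 0.02² + 0.03² + 0.23² + 0.44² + 0.26² = 0.0004 + 0.0004 + 0.0009 + 0.0529 + 0.1936 + 0.0676 = 0.3158
B_D = 1 / 0.3158 = 3.1666
Σp_Bᵢ² = 0.05² + 0.25² + 0.42² + 0.08² + 0.09² + 0.11² = 0.0025 + 0.0625 + 0.1764 + 0.0064 + 0.0081 + 0.0121 = 0.2680
B_B = 1 / 0.2680 = 3.7313
Σp_Aᵢ² = 0.08² + 0.14² + 0.22² + 0.17² + 0.05² + 0.34² = 0.0064 + 0.0196 + 0.0484 + 0.0289 + 0.0025 + 0.1156 = 0.2214
B_A = 1 / 0.2214 = 4.5167
Highest B → broadest niche (most generalist): Species A (B = 4.52).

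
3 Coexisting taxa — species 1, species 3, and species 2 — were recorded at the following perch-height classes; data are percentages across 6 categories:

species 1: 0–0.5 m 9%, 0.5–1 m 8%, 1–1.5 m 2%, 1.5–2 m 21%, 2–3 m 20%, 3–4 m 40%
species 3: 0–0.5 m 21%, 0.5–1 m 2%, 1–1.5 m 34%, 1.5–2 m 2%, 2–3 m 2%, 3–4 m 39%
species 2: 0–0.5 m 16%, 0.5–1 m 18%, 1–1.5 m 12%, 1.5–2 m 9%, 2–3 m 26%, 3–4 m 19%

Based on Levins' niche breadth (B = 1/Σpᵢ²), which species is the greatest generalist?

Convert percentages to proportions (divide by 100).
Σp_1ᵢ² = 0.09² + 0.08² + 0.02² + 0.21² + 0.20² + 0.40² = 0.0081 + 0.0064 + 0.0004 + 0.0441 + 0.0400 + 0.1600 = 0.2590
B_1 = 1 / 0.2590 = 3.8610
Σp_3ᵢ² = 0.21² + 0.02² + 0.34² + 0.02² + 0.02² + 0.39² = 0.0441 + 0.0004 + 0.1156 + 0.0004 + 0.0004 + 0.1521 = 0.3130
B_3 = 1 / 0.3130 = 3.1949
Σp_2ᵢ² = 0.16² + 0.18² + 0.12² + 0.09² + 0.26² + 0.19² = 0.0256 + 0.0324 + 0.0144 + 0.0081 + 0.0676 + 0.0361 = 0.1842
B_2 = 1 / 0.1842 = 5.4289
Highest B → broadest niche (most generalist): species 2 (B = 5.43).

species 2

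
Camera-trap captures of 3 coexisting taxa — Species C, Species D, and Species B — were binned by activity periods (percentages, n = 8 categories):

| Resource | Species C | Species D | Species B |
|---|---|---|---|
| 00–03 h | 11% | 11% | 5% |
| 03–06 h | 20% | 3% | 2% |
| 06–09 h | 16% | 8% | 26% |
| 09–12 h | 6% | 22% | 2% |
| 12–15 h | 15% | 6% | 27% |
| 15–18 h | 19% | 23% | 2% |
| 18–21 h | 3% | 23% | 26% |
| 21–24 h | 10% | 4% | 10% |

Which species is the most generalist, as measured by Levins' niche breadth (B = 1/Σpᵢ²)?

Convert percentages to proportions (divide by 100).
Σp_Cᵢ² = 0.11² + 0.20² + 0.16² + 0.06² + 0.15² + 0.19² + 0.03² + 0.10² = 0.0121 + 0.0400 + 0.0256 + 0.0036 + 0.0225 + 0.0361 + 0.0009 + 0.0100 = 0.1508
B_C = 1 / 0.1508 = 6.6313
Σp_Dᵢ² = 0.11² + 0.03² + 0.08² + 0.22² + 0.06² + 0.23² + 0.23² + 0.04² = 0.0121 + 0.0009 + 0.0064 + 0.0484 + 0.0036 + 0.0529 + 0.0529 + 0.0016 = 0.1788
B_D = 1 / 0.1788 = 5.5928
Σp_Bᵢ² = 0.05² + 0.02² + 0.26² + 0.02² + 0.27² + 0.02² + 0.26² + 0.10² = 0.0025 + 0.0004 + 0.0676 + 0.0004 + 0.0729 + 0.0004 + 0.0676 + 0.0100 = 0.2218
B_B = 1 / 0.2218 = 4.5086
Highest B → broadest niche (most generalist): Species C (B = 6.63).

Species C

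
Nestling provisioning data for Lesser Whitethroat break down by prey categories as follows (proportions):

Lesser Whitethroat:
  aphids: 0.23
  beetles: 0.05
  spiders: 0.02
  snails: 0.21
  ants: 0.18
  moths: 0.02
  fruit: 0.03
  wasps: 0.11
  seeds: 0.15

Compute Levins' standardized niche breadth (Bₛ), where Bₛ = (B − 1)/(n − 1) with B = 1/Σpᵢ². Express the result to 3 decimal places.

Σpᵢ² = 0.23² + 0.05² + 0.02² + 0.21² + 0.18² + 0.02² + 0.03² + 0.11² + 0.15² = 0.0529 + 0.0025 + 0.0004 + 0.0441 + 0.0324 + 0.0004 + 0.0009 + 0.0121 + 0.0225 = 0.1682
B = 1 / 0.1682 = 5.94530
Bₛ = (B − 1)/(n − 1) = (5.94530 − 1)/(9 − 1) = 4.94530/8 = 0.61816

0.618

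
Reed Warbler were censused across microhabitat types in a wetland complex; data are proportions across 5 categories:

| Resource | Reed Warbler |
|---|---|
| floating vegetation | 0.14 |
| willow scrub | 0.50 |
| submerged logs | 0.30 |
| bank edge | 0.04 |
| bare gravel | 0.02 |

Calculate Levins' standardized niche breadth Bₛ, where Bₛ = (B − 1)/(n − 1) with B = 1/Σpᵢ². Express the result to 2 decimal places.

Σpᵢ² = 0.14² + 0.50² + 0.30² + 0.04² + 0.02² = 0.0196 + 0.2500 + 0.0900 + 0.0016 + 0.0004 = 0.3616
B = 1 / 0.3616 = 2.7655
Bₛ = (B − 1)/(n − 1) = (2.7655 − 1)/(5 − 1) = 1.7655/4 = 0.4414

0.44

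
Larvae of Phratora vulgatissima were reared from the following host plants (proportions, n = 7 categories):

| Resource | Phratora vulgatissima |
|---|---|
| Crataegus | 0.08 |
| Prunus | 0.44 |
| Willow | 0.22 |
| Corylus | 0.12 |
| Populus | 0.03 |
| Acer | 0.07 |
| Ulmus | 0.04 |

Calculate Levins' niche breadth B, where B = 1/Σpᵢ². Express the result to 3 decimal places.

Σpᵢ² = 0.08² + 0.44² + 0.22² + 0.12² + 0.03² + 0.07² + 0.04² = 0.0064 + 0.1936 + 0.0484 + 0.0144 + 0.0009 + 0.0049 + 0.0016 = 0.2702
B = 1 / 0.2702 = 3.70096

3.701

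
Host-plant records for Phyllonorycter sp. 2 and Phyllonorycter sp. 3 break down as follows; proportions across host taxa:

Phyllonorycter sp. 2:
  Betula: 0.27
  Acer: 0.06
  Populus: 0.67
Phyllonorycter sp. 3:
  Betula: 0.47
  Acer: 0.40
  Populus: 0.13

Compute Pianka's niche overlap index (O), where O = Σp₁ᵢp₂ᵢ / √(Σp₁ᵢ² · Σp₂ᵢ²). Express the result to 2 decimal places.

Σ p₁ᵢp₂ᵢ = 0.1269 + 0.0240 + 0.0871 = 0.2380
Σp_1ᵢ² = 0.27² + 0.06² + 0.67² = 0.0729 + 0.0036 + 0.4489 = 0.5254
Σp_2ᵢ² = 0.47² + 0.40² + 0.13² = 0.2209 + 0.1600 + 0.0169 = 0.3978
O = 0.2380 / √(0.5254 × 0.3978) = 0.2380 / 0.45717 = 0.5206

0.52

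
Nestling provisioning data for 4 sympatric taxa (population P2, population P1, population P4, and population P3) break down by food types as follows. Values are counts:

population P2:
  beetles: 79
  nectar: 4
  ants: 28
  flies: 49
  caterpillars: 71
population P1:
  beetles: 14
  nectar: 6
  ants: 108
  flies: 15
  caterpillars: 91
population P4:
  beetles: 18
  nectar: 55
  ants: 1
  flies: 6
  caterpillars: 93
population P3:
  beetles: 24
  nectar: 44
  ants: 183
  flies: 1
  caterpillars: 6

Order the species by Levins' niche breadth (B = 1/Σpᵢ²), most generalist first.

Proportions for population P2 (n=231): 79/231=0.3420, 4/231=0.0173, 28/231=0.1212, 49/231=0.2121, 71/231=0.3074
Proportions for population P1 (n=234): 14/234=0.0598, 6/234=0.0256, 108/234=0.4615, 15/234=0.0641, 91/234=0.3889
Proportions for population P4 (n=173): 18/173=0.1040, 55/173=0.3179, 1/173=0.0058, 6/173=0.0347, 93/173=0.5376
Proportions for population P3 (n=258): 24/258=0.0930, 44/258=0.1705, 183/258=0.7093, 1/258=0.0039, 6/258=0.0233
Σp_P2ᵢ² = 0.3420² + 0.0173² + 0.1212² + 0.2121² + 0.3074² = 0.116964 + 0.000299 + 0.014689 + 0.044986 + 0.094495 = 0.271433
B_P2 = 1 / 0.271433 = 3.6842
Σp_P1ᵢ² = 0.0598² + 0.0256² + 0.4615² + 0.0641² + 0.3889² = 0.003576 + 0.000655 + 0.212982 + 0.004109 + 0.151243 = 0.372565
B_P1 = 1 / 0.372565 = 2.6841
Σp_P4ᵢ² = 0.1040² + 0.3179² + 0.0058² + 0.0347² + 0.5376² = 0.010816 + 0.101060 + 0.000034 + 0.001204 + 0.289014 = 0.402128
B_P4 = 1 / 0.402128 = 2.4868
Σp_P3ᵢ² = 0.0930² + 0.1705² + 0.7093² + 0.0039² + 0.0233² = 0.008649 + 0.029070 + 0.503106 + 0.000015 + 0.000543 = 0.541383
B_P3 = 1 / 0.541383 = 1.8471
Ranking by B (broadest → narrowest): population P2 (3.68) > population P1 (2.68) > population P4 (2.49) > population P3 (1.85)

population P2 > population P1 > population P4 > population P3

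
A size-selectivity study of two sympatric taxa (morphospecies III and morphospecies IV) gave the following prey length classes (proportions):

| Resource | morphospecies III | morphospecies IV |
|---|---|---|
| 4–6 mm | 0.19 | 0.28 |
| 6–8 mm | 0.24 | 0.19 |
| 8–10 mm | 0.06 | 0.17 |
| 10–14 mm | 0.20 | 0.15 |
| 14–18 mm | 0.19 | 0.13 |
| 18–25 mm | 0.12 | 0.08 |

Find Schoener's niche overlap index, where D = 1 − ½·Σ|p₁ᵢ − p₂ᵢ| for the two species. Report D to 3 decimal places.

Σ|p₁ᵢ − p₂ᵢ| = 0.09 + 0.05 + 0.11 + 0.05 + 0.06 + 0.04 = 0.40
D = 1 − ½ × 0.40 = 1 − 0.200 = 0.80000

0.800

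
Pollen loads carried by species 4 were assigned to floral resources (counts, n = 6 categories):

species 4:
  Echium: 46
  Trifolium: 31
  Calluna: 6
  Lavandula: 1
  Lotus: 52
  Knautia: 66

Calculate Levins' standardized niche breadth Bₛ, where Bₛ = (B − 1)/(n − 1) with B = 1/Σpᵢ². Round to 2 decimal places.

Proportions for species 4 (n=202): 46/202=0.2277, 31/202=0.1535, 6/202=0.0297, 1/202=0.0050, 52/202=0.2574, 66/202=0.3267
Σpᵢ² = 0.2277² + 0.1535² + 0.0297² + 0.0050² + 0.2574² + 0.3267² = 0.051847 + 0.023562 + 0.000882 + 0.000025 + 0.066255 + 0.106733 = 0.249304
B = 1 / 0.249304 = 4.0112
Bₛ = (B − 1)/(n − 1) = (4.0112 − 1)/(6 − 1) = 3.0112/5 = 0.6022

0.60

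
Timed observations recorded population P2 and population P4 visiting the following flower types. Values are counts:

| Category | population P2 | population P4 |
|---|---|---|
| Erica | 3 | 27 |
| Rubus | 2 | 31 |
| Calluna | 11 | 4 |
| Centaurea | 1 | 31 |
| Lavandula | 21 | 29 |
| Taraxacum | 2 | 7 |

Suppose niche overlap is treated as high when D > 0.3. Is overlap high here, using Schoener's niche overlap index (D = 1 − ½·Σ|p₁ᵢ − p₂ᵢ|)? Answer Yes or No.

Proportions for population P2 (n=40): 3/40=0.0750, 2/40=0.0500, 11/40=0.2750, 1/40=0.0250, 21/40=0.5250, 2/40=0.0500
Proportions for population P4 (n=129): 27/129=0.2093, 31/129=0.2403, 4/129=0.0310, 31/129=0.2403, 29/129=0.2248, 7/129=0.0543
Σ|p₁ᵢ − p₂ᵢ| = 0.1343 + 0.1903 + 0.2440 + 0.2153 + 0.3002 + 0.0043 = 1.0884
D = 1 − ½ × 1.0884 = 1 − 0.54420 = 0.45580
D = 0.45580 > 0.3 → Yes.

Yes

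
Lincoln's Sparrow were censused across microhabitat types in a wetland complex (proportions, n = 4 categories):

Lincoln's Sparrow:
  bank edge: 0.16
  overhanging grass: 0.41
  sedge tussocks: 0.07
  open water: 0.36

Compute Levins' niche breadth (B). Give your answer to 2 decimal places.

3.05

Σpᵢ² = 0.16² + 0.41² + 0.07² + 0.36² = 0.0256 + 0.1681 + 0.0049 + 0.1296 = 0.3282
B = 1 / 0.3282 = 3.0469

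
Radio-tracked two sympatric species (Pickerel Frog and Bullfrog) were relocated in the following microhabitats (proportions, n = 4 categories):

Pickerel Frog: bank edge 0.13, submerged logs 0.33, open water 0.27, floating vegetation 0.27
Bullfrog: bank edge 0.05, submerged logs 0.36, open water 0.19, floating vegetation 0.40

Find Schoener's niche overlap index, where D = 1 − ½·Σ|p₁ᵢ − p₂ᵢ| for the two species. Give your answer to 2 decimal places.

Σ|p₁ᵢ − p₂ᵢ| = 0.08 + 0.03 + 0.08 + 0.13 = 0.32
D = 1 − ½ × 0.32 = 1 − 0.160 = 0.8400

0.84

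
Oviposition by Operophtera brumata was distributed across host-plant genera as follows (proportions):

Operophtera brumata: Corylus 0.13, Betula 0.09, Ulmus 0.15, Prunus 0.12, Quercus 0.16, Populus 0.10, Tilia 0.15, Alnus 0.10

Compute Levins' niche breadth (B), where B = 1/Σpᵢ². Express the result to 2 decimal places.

Σpᵢ² = 0.13² + 0.09² + 0.15² + 0.12² + 0.16² + 0.10² + 0.15² + 0.10² = 0.0169 + 0.0081 + 0.0225 + 0.0144 + 0.0256 + 0.0100 + 0.0225 + 0.0100 = 0.1300
B = 1 / 0.1300 = 7.6923

7.69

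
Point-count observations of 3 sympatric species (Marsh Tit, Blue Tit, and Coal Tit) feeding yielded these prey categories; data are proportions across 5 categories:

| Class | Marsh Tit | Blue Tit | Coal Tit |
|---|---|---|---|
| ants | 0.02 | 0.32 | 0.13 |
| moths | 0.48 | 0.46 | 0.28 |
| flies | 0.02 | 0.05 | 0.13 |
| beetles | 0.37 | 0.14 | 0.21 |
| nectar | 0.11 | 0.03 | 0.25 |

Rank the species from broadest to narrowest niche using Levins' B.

Coal Tit > Blue Tit > Marsh Tit

Σp_Marsᵢ² = 0.02² + 0.48² + 0.02² + 0.37² + 0.11² = 0.0004 + 0.2304 + 0.0004 + 0.1369 + 0.0121 = 0.3802
B_Mars = 1 / 0.3802 = 2.6302
Σp_Blueᵢ² = 0.32² + 0.46² + 0.05² + 0.14² + 0.03² = 0.1024 + 0.2116 + 0.0025 + 0.0196 + 0.0009 = 0.3370
B_Blue = 1 / 0.3370 = 2.9674
Σp_Coalᵢ² = 0.13² + 0.28² + 0.13² + 0.21² + 0.25² = 0.0169 + 0.0784 + 0.0169 + 0.0441 + 0.0625 = 0.2188
B_Coal = 1 / 0.2188 = 4.5704
Ranking by B (broadest → narrowest): Coal Tit (4.57) > Blue Tit (2.97) > Marsh Tit (2.63)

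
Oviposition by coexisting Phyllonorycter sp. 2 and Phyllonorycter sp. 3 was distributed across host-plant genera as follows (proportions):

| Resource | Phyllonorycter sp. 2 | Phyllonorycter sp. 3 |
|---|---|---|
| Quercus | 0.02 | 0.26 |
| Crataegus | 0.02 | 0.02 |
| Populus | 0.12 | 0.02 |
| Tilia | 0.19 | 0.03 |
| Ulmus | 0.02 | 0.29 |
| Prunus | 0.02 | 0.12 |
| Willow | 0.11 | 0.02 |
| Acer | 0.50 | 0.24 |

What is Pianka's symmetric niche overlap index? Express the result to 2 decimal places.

0.54

Σ p₁ᵢp₂ᵢ = 0.0052 + 0.0004 + 0.0024 + 0.0057 + 0.0058 + 0.0024 + 0.0022 + 0.1200 = 0.1441
Σp_1ᵢ² = 0.02² + 0.02² + 0.12² + 0.19² + 0.02² + 0.02² + 0.11² + 0.50² = 0.0004 + 0.0004 + 0.0144 + 0.0361 + 0.0004 + 0.0004 + 0.0121 + 0.2500 = 0.3142
Σp_2ᵢ² = 0.26² + 0.02² + 0.02² + 0.03² + 0.29² + 0.12² + 0.02² + 0.24² = 0.0676 + 0.0004 + 0.0004 + 0.0009 + 0.0841 + 0.0144 + 0.0004 + 0.0576 = 0.2258
O = 0.1441 / √(0.3142 × 0.2258) = 0.1441 / 0.26636 = 0.5410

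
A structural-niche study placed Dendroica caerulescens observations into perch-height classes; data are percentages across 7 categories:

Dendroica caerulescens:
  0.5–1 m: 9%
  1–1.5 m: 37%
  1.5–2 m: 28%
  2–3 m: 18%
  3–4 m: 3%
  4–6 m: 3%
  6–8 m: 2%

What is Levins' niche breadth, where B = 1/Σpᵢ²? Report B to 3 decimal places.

3.876

Convert percentages to proportions (divide by 100).
Σpᵢ² = 0.09² + 0.37² + 0.28² + 0.18² + 0.03² + 0.03² + 0.02² = 0.0081 + 0.1369 + 0.0784 + 0.0324 + 0.0009 + 0.0009 + 0.0004 = 0.2580
B = 1 / 0.2580 = 3.87597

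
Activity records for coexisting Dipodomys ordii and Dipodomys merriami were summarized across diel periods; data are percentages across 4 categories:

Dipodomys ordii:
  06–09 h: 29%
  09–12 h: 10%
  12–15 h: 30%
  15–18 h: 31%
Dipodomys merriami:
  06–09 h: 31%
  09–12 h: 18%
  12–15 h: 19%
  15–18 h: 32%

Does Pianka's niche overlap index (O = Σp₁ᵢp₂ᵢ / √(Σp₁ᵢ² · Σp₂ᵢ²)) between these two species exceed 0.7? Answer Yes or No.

Convert percentages to proportions (divide by 100).
Σ p₁ᵢp₂ᵢ = 0.0899 + 0.0180 + 0.0570 + 0.0992 = 0.2641
Σp_1ᵢ² = 0.29² + 0.10² + 0.30² + 0.31² = 0.0841 + 0.0100 + 0.0900 + 0.0961 = 0.2802
Σp_2ᵢ² = 0.31² + 0.18² + 0.19² + 0.32² = 0.0961 + 0.0324 + 0.0361 + 0.1024 = 0.2670
O = 0.2641 / √(0.2802 × 0.2670) = 0.2641 / 0.27352 = 0.9656
O = 0.9656 > 0.7 → Yes.

Yes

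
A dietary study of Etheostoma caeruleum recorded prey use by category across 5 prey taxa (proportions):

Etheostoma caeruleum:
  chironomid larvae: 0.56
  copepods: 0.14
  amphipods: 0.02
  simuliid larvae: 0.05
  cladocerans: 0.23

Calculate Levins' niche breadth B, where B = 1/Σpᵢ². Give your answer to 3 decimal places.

2.571

Σpᵢ² = 0.56² + 0.14² + 0.02² + 0.05² + 0.23² = 0.3136 + 0.0196 + 0.0004 + 0.0025 + 0.0529 = 0.3890
B = 1 / 0.3890 = 2.57069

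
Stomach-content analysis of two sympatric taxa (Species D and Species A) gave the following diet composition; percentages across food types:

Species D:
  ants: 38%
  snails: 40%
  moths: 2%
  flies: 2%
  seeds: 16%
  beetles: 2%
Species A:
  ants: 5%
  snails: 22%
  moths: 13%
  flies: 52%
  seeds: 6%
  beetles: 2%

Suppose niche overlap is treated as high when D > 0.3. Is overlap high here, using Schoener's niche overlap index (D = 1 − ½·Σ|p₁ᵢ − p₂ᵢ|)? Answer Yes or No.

Yes

Convert percentages to proportions (divide by 100).
Σ|p₁ᵢ − p₂ᵢ| = 0.33 + 0.18 + 0.11 + 0.50 + 0.10 + 0.00 = 1.22
D = 1 − ½ × 1.22 = 1 − 0.610 = 0.3900
D = 0.3900 > 0.3 → Yes.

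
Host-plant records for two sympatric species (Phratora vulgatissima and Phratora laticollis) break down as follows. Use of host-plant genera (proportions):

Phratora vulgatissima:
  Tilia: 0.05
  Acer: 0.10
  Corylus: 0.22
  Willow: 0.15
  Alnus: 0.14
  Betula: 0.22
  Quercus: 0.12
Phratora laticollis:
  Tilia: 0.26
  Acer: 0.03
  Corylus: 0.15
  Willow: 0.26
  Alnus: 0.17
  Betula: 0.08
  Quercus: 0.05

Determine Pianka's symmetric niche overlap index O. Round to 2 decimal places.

0.75

Σ p₁ᵢp₂ᵢ = 0.0130 + 0.0030 + 0.0330 + 0.0390 + 0.0238 + 0.0176 + 0.0060 = 0.1354
Σp_1ᵢ² = 0.05² + 0.10² + 0.22² + 0.15² + 0.14² + 0.22² + 0.12² = 0.0025 + 0.0100 + 0.0484 + 0.0225 + 0.0196 + 0.0484 + 0.0144 = 0.1658
Σp_2ᵢ² = 0.26² + 0.03² + 0.15² + 0.26² + 0.17² + 0.08² + 0.05² = 0.0676 + 0.0009 + 0.0225 + 0.0676 + 0.0289 + 0.0064 + 0.0025 = 0.1964
O = 0.1354 / √(0.1658 × 0.1964) = 0.1354 / 0.18045 = 0.7503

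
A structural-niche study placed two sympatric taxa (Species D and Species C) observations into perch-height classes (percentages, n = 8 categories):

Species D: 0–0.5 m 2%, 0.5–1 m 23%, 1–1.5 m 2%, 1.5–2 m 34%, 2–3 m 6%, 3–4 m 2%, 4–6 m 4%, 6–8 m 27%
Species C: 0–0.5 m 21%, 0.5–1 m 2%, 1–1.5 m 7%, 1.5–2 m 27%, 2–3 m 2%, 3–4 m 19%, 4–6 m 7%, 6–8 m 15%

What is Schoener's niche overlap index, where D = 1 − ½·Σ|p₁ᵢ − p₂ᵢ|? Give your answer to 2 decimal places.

0.56

Convert percentages to proportions (divide by 100).
Σ|p₁ᵢ − p₂ᵢ| = 0.19 + 0.21 + 0.05 + 0.07 + 0.04 + 0.17 + 0.03 + 0.12 = 0.88
D = 1 − ½ × 0.88 = 1 − 0.440 = 0.5600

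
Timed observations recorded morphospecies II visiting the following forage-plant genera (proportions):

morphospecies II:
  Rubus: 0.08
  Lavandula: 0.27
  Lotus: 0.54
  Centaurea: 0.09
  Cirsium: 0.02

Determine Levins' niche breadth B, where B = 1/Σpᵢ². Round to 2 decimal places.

2.64

Σpᵢ² = 0.08² + 0.27² + 0.54² + 0.09² + 0.02² = 0.0064 + 0.0729 + 0.2916 + 0.0081 + 0.0004 = 0.3794
B = 1 / 0.3794 = 2.6357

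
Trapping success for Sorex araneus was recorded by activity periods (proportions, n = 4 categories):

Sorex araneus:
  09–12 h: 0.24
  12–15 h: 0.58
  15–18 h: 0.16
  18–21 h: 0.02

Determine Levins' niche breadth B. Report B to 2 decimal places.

Σpᵢ² = 0.24² + 0.58² + 0.16² + 0.02² = 0.0576 + 0.3364 + 0.0256 + 0.0004 = 0.4200
B = 1 / 0.4200 = 2.3810

2.38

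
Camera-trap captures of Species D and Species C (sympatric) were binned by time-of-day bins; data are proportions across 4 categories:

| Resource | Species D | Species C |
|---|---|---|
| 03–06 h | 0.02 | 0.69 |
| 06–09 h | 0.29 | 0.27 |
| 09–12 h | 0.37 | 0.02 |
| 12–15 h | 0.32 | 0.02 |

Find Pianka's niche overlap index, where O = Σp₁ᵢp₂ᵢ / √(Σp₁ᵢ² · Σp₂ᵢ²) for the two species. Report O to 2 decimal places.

0.25

Σ p₁ᵢp₂ᵢ = 0.0138 + 0.0783 + 0.0074 + 0.0064 = 0.1059
Σp_1ᵢ² = 0.02² + 0.29² + 0.37² + 0.32² = 0.0004 + 0.0841 + 0.1369 + 0.1024 = 0.3238
Σp_2ᵢ² = 0.69² + 0.27² + 0.02² + 0.02² = 0.4761 + 0.0729 + 0.0004 + 0.0004 = 0.5498
O = 0.1059 / √(0.3238 × 0.5498) = 0.1059 / 0.42193 = 0.2510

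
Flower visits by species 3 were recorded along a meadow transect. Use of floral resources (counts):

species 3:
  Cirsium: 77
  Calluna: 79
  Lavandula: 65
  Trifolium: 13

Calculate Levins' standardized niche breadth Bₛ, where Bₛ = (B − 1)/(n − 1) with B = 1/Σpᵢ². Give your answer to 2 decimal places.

Proportions for species 3 (n=234): 77/234=0.3291, 79/234=0.3376, 65/234=0.2778, 13/234=0.0556
Σpᵢ² = 0.3291² + 0.3376² + 0.2778² + 0.0556² = 0.108307 + 0.113974 + 0.077173 + 0.003091 = 0.302545
B = 1 / 0.302545 = 3.3053
Bₛ = (B − 1)/(n − 1) = (3.3053 − 1)/(4 − 1) = 2.3053/3 = 0.7684

0.77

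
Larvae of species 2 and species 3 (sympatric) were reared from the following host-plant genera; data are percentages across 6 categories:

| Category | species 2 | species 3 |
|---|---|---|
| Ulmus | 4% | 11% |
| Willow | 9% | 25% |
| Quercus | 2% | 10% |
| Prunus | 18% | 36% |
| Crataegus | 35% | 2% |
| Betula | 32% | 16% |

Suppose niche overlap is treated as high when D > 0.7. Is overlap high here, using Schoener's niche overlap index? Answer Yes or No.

Convert percentages to proportions (divide by 100).
Σ|p₁ᵢ − p₂ᵢ| = 0.07 + 0.16 + 0.08 + 0.18 + 0.33 + 0.16 = 0.98
D = 1 − ½ × 0.98 = 1 − 0.490 = 0.5100
D = 0.5100 < 0.7 → No.

No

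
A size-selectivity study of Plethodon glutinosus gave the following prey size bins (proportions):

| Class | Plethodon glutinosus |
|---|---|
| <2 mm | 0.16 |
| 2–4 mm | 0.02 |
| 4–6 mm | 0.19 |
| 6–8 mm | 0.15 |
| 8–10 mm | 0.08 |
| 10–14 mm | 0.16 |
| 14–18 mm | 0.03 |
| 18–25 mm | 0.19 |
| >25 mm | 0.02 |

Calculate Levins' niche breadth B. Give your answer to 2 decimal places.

6.49

Σpᵢ² = 0.16² + 0.02² + 0.19² + 0.15² + 0.08² + 0.16² + 0.03² + 0.19² + 0.02² = 0.0256 + 0.0004 + 0.0361 + 0.0225 + 0.0064 + 0.0256 + 0.0009 + 0.0361 + 0.0004 = 0.1540
B = 1 / 0.1540 = 6.4935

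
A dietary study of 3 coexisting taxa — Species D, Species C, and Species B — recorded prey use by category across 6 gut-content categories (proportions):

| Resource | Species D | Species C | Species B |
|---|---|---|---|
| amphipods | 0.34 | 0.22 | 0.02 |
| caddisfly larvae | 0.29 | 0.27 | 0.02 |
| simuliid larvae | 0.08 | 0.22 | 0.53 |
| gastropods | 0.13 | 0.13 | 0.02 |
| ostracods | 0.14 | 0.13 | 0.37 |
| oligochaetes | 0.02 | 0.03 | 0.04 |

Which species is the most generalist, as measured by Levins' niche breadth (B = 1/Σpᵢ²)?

Species C

Σp_Dᵢ² = 0.34² + 0.29² + 0.08² + 0.13² + 0.14² + 0.02² = 0.1156 + 0.0841 + 0.0064 + 0.0169 + 0.0196 + 0.0004 = 0.2430
B_D = 1 / 0.2430 = 4.1152
Σp_Cᵢ² = 0.22² + 0.27² + 0.22² + 0.13² + 0.13² + 0.03² = 0.0484 + 0.0729 + 0.0484 + 0.0169 + 0.0169 + 0.0009 = 0.2044
B_C = 1 / 0.2044 = 4.8924
Σp_Bᵢ² = 0.02² + 0.02² + 0.53² + 0.02² + 0.37² + 0.04² = 0.0004 + 0.0004 + 0.2809 + 0.0004 + 0.1369 + 0.0016 = 0.4206
B_B = 1 / 0.4206 = 2.3776
Highest B → broadest niche (most generalist): Species C (B = 4.89).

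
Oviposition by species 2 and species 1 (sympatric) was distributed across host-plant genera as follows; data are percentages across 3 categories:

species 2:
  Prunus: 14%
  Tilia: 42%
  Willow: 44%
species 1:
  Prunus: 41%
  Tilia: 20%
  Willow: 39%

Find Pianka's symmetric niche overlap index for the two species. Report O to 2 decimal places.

Convert percentages to proportions (divide by 100).
Σ p₁ᵢp₂ᵢ = 0.0574 + 0.0840 + 0.1716 = 0.3130
Σp_1ᵢ² = 0.14² + 0.42² + 0.44² = 0.0196 + 0.1764 + 0.1936 = 0.3896
Σp_2ᵢ² = 0.41² + 0.20² + 0.39² = 0.1681 + 0.0400 + 0.1521 = 0.3602
O = 0.3130 / √(0.3896 × 0.3602) = 0.3130 / 0.37461 = 0.8355

0.84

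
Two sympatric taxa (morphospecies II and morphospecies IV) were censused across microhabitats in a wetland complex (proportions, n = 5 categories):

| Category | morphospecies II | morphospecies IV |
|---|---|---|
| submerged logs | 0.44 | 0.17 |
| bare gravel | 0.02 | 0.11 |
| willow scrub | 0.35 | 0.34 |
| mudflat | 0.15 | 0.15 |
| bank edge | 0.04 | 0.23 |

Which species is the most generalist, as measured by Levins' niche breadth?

Σp_IIᵢ² = 0.44² + 0.02² + 0.35² + 0.15² + 0.04² = 0.1936 + 0.0004 + 0.1225 + 0.0225 + 0.0016 = 0.3406
B_II = 1 / 0.3406 = 2.9360
Σp_IVᵢ² = 0.17² + 0.11² + 0.34² + 0.15² + 0.23² = 0.0289 + 0.0121 + 0.1156 + 0.0225 + 0.0529 = 0.2320
B_IV = 1 / 0.2320 = 4.3103
Highest B → broadest niche (most generalist): morphospecies IV (B = 4.31).

morphospecies IV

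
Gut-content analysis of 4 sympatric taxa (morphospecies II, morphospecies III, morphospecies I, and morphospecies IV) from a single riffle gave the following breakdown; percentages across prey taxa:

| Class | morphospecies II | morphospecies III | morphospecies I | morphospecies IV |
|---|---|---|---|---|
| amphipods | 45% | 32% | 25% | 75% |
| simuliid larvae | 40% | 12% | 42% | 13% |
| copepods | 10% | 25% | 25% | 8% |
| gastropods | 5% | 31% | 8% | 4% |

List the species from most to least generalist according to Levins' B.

Convert percentages to proportions (divide by 100).
Σp_IIᵢ² = 0.45² + 0.40² + 0.10² + 0.05² = 0.2025 + 0.1600 + 0.0100 + 0.0025 = 0.3750
B_II = 1 / 0.3750 = 2.6667
Σp_IIIᵢ² = 0.32² + 0.12² + 0.25² + 0.31² = 0.1024 + 0.0144 + 0.0625 + 0.0961 = 0.2754
B_III = 1 / 0.2754 = 3.6311
Σp_Iᵢ² = 0.25² + 0.42² + 0.25² + 0.08² = 0.0625 + 0.1764 + 0.0625 + 0.0064 = 0.3078
B_I = 1 / 0.3078 = 3.2489
Σp_IVᵢ² = 0.75² + 0.13² + 0.08² + 0.04² = 0.5625 + 0.0169 + 0.0064 + 0.0016 = 0.5874
B_IV = 1 / 0.5874 = 1.7024
Ranking by B (broadest → narrowest): morphospecies III (3.63) > morphospecies I (3.25) > morphospecies II (2.67) > morphospecies IV (1.70)

morphospecies III > morphospecies I > morphospecies II > morphospecies IV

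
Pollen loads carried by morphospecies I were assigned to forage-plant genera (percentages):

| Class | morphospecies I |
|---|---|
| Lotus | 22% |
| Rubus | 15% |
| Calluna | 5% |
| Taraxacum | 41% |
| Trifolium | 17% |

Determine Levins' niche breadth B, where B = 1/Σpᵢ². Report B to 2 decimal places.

Convert percentages to proportions (divide by 100).
Σpᵢ² = 0.22² + 0.15² + 0.05² + 0.41² + 0.17² = 0.0484 + 0.0225 + 0.0025 + 0.1681 + 0.0289 = 0.2704
B = 1 / 0.2704 = 3.6982

3.70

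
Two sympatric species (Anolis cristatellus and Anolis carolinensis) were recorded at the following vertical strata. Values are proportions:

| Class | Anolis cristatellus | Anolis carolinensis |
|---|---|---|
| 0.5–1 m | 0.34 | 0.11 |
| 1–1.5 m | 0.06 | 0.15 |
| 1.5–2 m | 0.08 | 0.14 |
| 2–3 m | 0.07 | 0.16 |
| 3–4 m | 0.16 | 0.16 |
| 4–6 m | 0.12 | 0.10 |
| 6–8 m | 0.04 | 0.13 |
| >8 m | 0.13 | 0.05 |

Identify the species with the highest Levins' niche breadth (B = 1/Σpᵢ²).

Σp_crisᵢ² = 0.34² + 0.06² + 0.08² + 0.07² + 0.16² + 0.12² + 0.04² + 0.13² = 0.1156 + 0.0036 + 0.0064 + 0.0049 + 0.0256 + 0.0144 + 0.0016 + 0.0169 = 0.1890
B_cris = 1 / 0.1890 = 5.2910
Σp_caroᵢ² = 0.11² + 0.15² + 0.14² + 0.16² + 0.16² + 0.10² + 0.13² + 0.05² = 0.0121 + 0.0225 + 0.0196 + 0.0256 + 0.0256 + 0.0100 + 0.0169 + 0.0025 = 0.1348
B_caro = 1 / 0.1348 = 7.4184
Highest B → broadest niche (most generalist): Anolis carolinensis (B = 7.42).

Anolis carolinensis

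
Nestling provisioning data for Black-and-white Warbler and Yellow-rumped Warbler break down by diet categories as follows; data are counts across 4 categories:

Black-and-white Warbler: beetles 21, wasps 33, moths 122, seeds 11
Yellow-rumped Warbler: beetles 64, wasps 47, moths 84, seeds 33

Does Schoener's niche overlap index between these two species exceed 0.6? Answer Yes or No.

Yes

Proportions for Black-and-white Warbler (n=187): 21/187=0.1123, 33/187=0.1765, 122/187=0.6524, 11/187=0.0588
Proportions for Yellow-rumped Warbler (n=228): 64/228=0.2807, 47/228=0.2061, 84/228=0.3684, 33/228=0.1447
Σ|p₁ᵢ − p₂ᵢ| = 0.1684 + 0.0296 + 0.2840 + 0.0859 = 0.5679
D = 1 − ½ × 0.5679 = 1 − 0.28395 = 0.71605
D = 0.71605 > 0.6 → Yes.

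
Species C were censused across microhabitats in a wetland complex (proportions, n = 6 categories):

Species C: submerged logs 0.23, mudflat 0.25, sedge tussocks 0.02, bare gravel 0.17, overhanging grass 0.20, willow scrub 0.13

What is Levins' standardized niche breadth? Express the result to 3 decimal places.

0.792

Σpᵢ² = 0.23² + 0.25² + 0.02² + 0.17² + 0.20² + 0.13² = 0.0529 + 0.0625 + 0.0004 + 0.0289 + 0.0400 + 0.0169 = 0.2016
B = 1 / 0.2016 = 4.96032
Bₛ = (B − 1)/(n − 1) = (4.96032 − 1)/(6 − 1) = 3.96032/5 = 0.79206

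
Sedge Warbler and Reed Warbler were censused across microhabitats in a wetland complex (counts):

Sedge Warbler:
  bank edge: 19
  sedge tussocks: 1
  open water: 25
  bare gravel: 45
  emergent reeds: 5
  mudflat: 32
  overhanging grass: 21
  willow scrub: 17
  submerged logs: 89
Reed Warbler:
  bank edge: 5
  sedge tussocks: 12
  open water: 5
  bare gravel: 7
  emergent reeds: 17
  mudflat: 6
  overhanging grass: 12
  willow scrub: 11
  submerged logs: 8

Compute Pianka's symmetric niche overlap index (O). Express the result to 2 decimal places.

0.58

Proportions for Sedge Warbler (n=254): 19/254=0.0748, 1/254=0.0039, 25/254=0.0984, 45/254=0.1772, 5/254=0.0197, 32/254=0.1260, 21/254=0.0827, 17/254=0.0669, 89/254=0.3504
Proportions for Reed Warbler (n=83): 5/83=0.0602, 12/83=0.1446, 5/83=0.0602, 7/83=0.0843, 17/83=0.2048, 6/83=0.0723, 12/83=0.1446, 11/83=0.1325, 8/83=0.0964
Σ p₁ᵢp₂ᵢ = 0.004503 + 0.000564 + 0.005924 + 0.014938 + 0.004035 + 0.009110 + 0.011958 + 0.008864 + 0.033779 = 0.093675
Σp_1ᵢ² = 0.0748² + 0.0039² + 0.0984² + 0.1772² + 0.0197² + 0.1260² + 0.0827² + 0.0669² + 0.3504² = 0.005595 + 0.000015 + 0.009683 + 0.031400 + 0.000388 + 0.015876 + 0.006839 + 0.004476 + 0.122780 = 0.197052
Σp_2ᵢ² = 0.0602² + 0.1446² + 0.0602² + 0.0843² + 0.2048² + 0.0723² + 0.1446² + 0.1325² + 0.0964² = 0.003624 + 0.020909 + 0.003624 + 0.007106 + 0.041943 + 0.005227 + 0.020909 + 0.017556 + 0.009293 = 0.130191
O = 0.093675 / √(0.197052 × 0.130191) = 0.093675 / 0.1601699 = 0.5848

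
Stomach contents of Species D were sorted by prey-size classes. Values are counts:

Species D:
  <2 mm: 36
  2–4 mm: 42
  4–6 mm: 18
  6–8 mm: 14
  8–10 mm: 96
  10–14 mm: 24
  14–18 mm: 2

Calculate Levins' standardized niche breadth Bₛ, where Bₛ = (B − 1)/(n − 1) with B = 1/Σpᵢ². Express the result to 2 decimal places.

Proportions for Species D (n=232): 36/232=0.1552, 42/232=0.1810, 18/232=0.0776, 14/232=0.0603, 96/232=0.4138, 24/232=0.1034, 2/232=0.0086
Σpᵢ² = 0.1552² + 0.1810² + 0.0776² + 0.0603² + 0.4138² + 0.1034² + 0.0086² = 0.024087 + 0.032761 + 0.006022 + 0.003636 + 0.171230 + 0.010692 + 0.000074 = 0.248502
B = 1 / 0.248502 = 4.0241
Bₛ = (B − 1)/(n − 1) = (4.0241 − 1)/(7 − 1) = 3.0241/6 = 0.5040

0.50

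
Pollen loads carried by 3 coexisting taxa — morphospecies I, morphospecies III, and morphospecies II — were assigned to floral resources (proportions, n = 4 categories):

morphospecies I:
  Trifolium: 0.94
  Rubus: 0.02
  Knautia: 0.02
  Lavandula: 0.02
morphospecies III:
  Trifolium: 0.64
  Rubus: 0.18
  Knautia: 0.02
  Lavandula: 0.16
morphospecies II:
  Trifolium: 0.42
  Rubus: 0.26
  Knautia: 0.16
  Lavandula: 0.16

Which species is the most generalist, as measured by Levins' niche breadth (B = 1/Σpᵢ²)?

morphospecies II

Σp_Iᵢ² = 0.94² + 0.02² + 0.02² + 0.02² = 0.8836 + 0.0004 + 0.0004 + 0.0004 = 0.8848
B_I = 1 / 0.8848 = 1.1302
Σp_IIIᵢ² = 0.64² + 0.18² + 0.02² + 0.16² = 0.4096 + 0.0324 + 0.0004 + 0.0256 = 0.4680
B_III = 1 / 0.4680 = 2.1368
Σp_IIᵢ² = 0.42² + 0.26² + 0.16² + 0.16² = 0.1764 + 0.0676 + 0.0256 + 0.0256 = 0.2952
B_II = 1 / 0.2952 = 3.3875
Highest B → broadest niche (most generalist): morphospecies II (B = 3.39).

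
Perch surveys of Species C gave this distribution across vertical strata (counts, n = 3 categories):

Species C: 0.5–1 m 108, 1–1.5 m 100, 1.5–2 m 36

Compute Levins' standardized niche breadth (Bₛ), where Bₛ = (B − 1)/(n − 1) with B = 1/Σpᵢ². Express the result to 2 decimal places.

Proportions for Species C (n=244): 108/244=0.4426, 100/244=0.4098, 36/244=0.1475
Σpᵢ² = 0.4426² + 0.4098² + 0.1475² = 0.195895 + 0.167936 + 0.021756 = 0.385587
B = 1 / 0.385587 = 2.5934
Bₛ = (B − 1)/(n − 1) = (2.5934 − 1)/(3 − 1) = 1.5934/2 = 0.7967

0.80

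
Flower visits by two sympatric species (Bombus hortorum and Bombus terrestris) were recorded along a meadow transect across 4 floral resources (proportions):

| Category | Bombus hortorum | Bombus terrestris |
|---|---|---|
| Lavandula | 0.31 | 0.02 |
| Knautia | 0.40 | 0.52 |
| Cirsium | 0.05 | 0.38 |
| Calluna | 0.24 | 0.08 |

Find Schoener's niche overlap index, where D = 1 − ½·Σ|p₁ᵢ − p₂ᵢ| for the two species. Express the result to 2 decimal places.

0.55

Σ|p₁ᵢ − p₂ᵢ| = 0.29 + 0.12 + 0.33 + 0.16 = 0.90
D = 1 − ½ × 0.90 = 1 − 0.450 = 0.5500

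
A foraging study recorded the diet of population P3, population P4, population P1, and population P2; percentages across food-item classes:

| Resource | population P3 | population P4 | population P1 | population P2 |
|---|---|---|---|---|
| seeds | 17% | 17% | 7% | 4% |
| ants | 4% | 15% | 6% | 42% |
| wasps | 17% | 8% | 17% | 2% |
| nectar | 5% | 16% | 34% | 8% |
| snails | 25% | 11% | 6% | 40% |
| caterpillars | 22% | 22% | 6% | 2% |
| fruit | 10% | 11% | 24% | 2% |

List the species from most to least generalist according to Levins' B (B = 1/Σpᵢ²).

Convert percentages to proportions (divide by 100).
Σp_P3ᵢ² = 0.17² + 0.04² + 0.17² + 0.05² + 0.25² + 0.22² + 0.10² = 0.0289 + 0.0016 + 0.0289 + 0.0025 + 0.0625 + 0.0484 + 0.0100 = 0.1828
B_P3 = 1 / 0.1828 = 5.4705
Σp_P4ᵢ² = 0.17² + 0.15² + 0.08² + 0.16² + 0.11² + 0.22² + 0.11² = 0.0289 + 0.0225 + 0.0064 + 0.0256 + 0.0121 + 0.0484 + 0.0121 = 0.1560
B_P4 = 1 / 0.1560 = 6.4103
Σp_P1ᵢ² = 0.07² + 0.06² + 0.17² + 0.34² + 0.06² + 0.06² + 0.24² = 0.0049 + 0.0036 + 0.0289 + 0.1156 + 0.0036 + 0.0036 + 0.0576 = 0.2178
B_P1 = 1 / 0.2178 = 4.5914
Σp_P2ᵢ² = 0.04² + 0.42² + 0.02² + 0.08² + 0.40² + 0.02² + 0.02² = 0.0016 + 0.1764 + 0.0004 + 0.0064 + 0.1600 + 0.0004 + 0.0004 = 0.3456
B_P2 = 1 / 0.3456 = 2.8935
Ranking by B (broadest → narrowest): population P4 (6.41) > population P3 (5.47) > population P1 (4.59) > population P2 (2.89)

population P4 > population P3 > population P1 > population P2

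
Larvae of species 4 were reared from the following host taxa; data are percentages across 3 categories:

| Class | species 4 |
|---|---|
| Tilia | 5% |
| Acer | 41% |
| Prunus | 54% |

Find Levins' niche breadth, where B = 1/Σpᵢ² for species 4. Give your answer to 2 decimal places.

2.16

Convert percentages to proportions (divide by 100).
Σpᵢ² = 0.05² + 0.41² + 0.54² = 0.0025 + 0.1681 + 0.2916 = 0.4622
B = 1 / 0.4622 = 2.1636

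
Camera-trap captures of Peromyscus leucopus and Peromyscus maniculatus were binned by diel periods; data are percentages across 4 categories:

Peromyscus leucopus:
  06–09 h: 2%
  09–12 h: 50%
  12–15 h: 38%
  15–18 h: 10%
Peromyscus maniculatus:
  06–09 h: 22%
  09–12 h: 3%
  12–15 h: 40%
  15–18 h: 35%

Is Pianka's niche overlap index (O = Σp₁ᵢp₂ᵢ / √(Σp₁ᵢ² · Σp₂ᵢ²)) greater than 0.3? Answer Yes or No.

Convert percentages to proportions (divide by 100).
Σ p₁ᵢp₂ᵢ = 0.0044 + 0.0150 + 0.1520 + 0.0350 = 0.2064
Σp_1ᵢ² = 0.02² + 0.50² + 0.38² + 0.10² = 0.0004 + 0.2500 + 0.1444 + 0.0100 = 0.4048
Σp_2ᵢ² = 0.22² + 0.03² + 0.40² + 0.35² = 0.0484 + 0.0009 + 0.1600 + 0.1225 = 0.3318
O = 0.2064 / √(0.4048 × 0.3318) = 0.2064 / 0.36649 = 0.5632
O = 0.5632 > 0.3 → Yes.

Yes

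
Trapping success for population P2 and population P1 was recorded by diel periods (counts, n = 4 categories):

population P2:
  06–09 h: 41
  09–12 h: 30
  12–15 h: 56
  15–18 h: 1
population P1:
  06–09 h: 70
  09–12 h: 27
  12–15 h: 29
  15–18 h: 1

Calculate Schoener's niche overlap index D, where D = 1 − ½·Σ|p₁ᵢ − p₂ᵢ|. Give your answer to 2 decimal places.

0.77

Proportions for population P2 (n=128): 41/128=0.3203, 30/128=0.2344, 56/128=0.4375, 1/128=0.0078
Proportions for population P1 (n=127): 70/127=0.5512, 27/127=0.2126, 29/127=0.2283, 1/127=0.0079
Σ|p₁ᵢ − p₂ᵢ| = 0.2309 + 0.0218 + 0.2092 + 0.0001 = 0.4620
D = 1 − ½ × 0.4620 = 1 − 0.23100 = 0.76900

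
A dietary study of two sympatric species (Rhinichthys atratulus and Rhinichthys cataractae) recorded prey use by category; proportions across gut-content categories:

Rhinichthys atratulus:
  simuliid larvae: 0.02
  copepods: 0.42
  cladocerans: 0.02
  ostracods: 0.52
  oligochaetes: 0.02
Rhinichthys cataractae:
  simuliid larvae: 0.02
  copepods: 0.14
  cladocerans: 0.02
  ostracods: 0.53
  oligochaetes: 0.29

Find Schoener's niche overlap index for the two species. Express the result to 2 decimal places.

0.72

Σ|p₁ᵢ − p₂ᵢ| = 0.00 + 0.28 + 0.00 + 0.01 + 0.27 = 0.56
D = 1 − ½ × 0.56 = 1 − 0.280 = 0.7200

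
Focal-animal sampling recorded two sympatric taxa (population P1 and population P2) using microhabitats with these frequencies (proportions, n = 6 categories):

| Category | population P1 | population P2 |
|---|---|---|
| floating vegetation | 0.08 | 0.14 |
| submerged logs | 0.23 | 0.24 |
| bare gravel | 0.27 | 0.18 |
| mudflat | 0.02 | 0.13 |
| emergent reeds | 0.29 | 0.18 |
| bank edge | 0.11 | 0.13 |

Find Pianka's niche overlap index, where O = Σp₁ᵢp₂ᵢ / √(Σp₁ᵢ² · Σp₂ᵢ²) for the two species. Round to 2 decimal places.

Σ p₁ᵢp₂ᵢ = 0.0112 + 0.0552 + 0.0486 + 0.0026 + 0.0522 + 0.0143 = 0.1841
Σp_1ᵢ² = 0.08² + 0.23² + 0.27² + 0.02² + 0.29² + 0.11² = 0.0064 + 0.0529 + 0.0729 + 0.0004 + 0.0841 + 0.0121 = 0.2288
Σp_2ᵢ² = 0.14² + 0.24² + 0.18² + 0.13² + 0.18² + 0.13² = 0.0196 + 0.0576 + 0.0324 + 0.0169 + 0.0324 + 0.0169 = 0.1758
O = 0.1841 / √(0.2288 × 0.1758) = 0.1841 / 0.20056 = 0.9179

0.92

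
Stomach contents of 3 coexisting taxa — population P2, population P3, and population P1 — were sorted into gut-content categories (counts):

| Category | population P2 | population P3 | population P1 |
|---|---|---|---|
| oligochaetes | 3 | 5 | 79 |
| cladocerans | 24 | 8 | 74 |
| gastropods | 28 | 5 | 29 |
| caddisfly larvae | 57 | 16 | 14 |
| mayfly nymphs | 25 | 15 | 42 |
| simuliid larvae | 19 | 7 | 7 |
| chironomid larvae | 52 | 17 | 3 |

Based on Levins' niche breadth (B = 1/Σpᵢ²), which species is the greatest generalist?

population P3

Proportions for population P2 (n=208): 3/208=0.0144, 24/208=0.1154, 28/208=0.1346, 57/208=0.2740, 25/208=0.1202, 19/208=0.0913, 52/208=0.2500
Proportions for population P3 (n=73): 5/73=0.0685, 8/73=0.1096, 5/73=0.0685, 16/73=0.2192, 15/73=0.2055, 7/73=0.0959, 17/73=0.2329
Proportions for population P1 (n=248): 79/248=0.3185, 74/248=0.2984, 29/248=0.1169, 14/248=0.0565, 42/248=0.1694, 7/248=0.0282, 3/248=0.0121
Σp_P2ᵢ² = 0.0144² + 0.1154² + 0.1346² + 0.2740² + 0.1202² + 0.0913² + 0.2500² = 0.000207 + 0.013317 + 0.018117 + 0.075076 + 0.014448 + 0.008336 + 0.062500 = 0.192001
B_P2 = 1 / 0.192001 = 5.2083
Σp_P3ᵢ² = 0.0685² + 0.1096² + 0.0685² + 0.2192² + 0.2055² + 0.0959² + 0.2329² = 0.004692 + 0.012012 + 0.004692 + 0.048049 + 0.042230 + 0.009197 + 0.054242 = 0.175114
B_P3 = 1 / 0.175114 = 5.7106
Σp_P1ᵢ² = 0.3185² + 0.2984² + 0.1169² + 0.0565² + 0.1694² + 0.0282² + 0.0121² = 0.101442 + 0.089043 + 0.013666 + 0.003192 + 0.028696 + 0.000795 + 0.000146 = 0.236980
B_P1 = 1 / 0.236980 = 4.2198
Highest B → broadest niche (most generalist): population P3 (B = 5.71).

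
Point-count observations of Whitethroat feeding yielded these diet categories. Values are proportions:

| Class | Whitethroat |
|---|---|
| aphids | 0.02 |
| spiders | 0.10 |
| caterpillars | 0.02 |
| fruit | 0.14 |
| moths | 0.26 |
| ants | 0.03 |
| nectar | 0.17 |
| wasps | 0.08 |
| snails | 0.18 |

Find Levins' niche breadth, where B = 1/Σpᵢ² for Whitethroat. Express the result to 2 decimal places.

6.00

Σpᵢ² = 0.02² + 0.10² + 0.02² + 0.14² + 0.26² + 0.03² + 0.17² + 0.08² + 0.18² = 0.0004 + 0.0100 + 0.0004 + 0.0196 + 0.0676 + 0.0009 + 0.0289 + 0.0064 + 0.0324 = 0.1666
B = 1 / 0.1666 = 6.0024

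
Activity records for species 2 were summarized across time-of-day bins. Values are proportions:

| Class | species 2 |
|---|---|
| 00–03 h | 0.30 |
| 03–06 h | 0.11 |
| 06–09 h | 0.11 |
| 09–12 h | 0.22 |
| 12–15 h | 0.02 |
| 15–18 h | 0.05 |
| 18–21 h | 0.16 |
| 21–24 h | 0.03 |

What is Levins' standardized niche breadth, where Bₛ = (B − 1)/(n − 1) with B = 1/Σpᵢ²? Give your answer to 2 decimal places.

Σpᵢ² = 0.30² + 0.11² + 0.11² + 0.22² + 0.02² + 0.05² + 0.16² + 0.03² = 0.0900 + 0.0121 + 0.0121 + 0.0484 + 0.0004 + 0.0025 + 0.0256 + 0.0009 = 0.1920
B = 1 / 0.1920 = 5.2083
Bₛ = (B − 1)/(n − 1) = (5.2083 − 1)/(8 − 1) = 4.2083/7 = 0.6012

0.60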